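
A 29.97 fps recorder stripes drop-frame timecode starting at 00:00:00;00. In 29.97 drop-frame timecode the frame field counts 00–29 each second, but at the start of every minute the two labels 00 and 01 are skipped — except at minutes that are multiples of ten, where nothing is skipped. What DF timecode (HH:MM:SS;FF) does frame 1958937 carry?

18:09:23;09

Each 10-minute DF block holds 10 × 60 × 30 − 9 × 2 = 17982 frames. 1958937 ÷ 17982 → 108 full blocks, remainder 16881.
Within the partial block the first minute is 1800 frames and each further minute 1798, so 9 further minute boundaries passed. Total skipped labels = 18 × 108 + 2 × 9 = 1962.
Non-drop label index = 1958937 + 1962 = 1960899; at 30 labels/s that is 18:09:23:09, i.e. DF 18:09:23;09.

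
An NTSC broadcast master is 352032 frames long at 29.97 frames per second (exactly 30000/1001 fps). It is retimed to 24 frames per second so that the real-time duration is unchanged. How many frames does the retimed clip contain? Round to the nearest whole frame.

Frames at target rate = 352032 × (24) / (30000/1001) = 176192016/625 ≈ 281907.226.
Nearest whole frame: 281907.

281907 frames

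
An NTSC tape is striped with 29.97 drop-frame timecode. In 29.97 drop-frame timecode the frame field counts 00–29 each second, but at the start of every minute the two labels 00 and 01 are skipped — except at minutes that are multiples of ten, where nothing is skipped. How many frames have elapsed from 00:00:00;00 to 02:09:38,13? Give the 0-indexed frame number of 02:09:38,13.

233119

Complete 10-minute blocks: 12, each 17982 frames → 215784.
Remaining 9 whole minutes in the current block: 1800 + 8 × 1798 = 16184 frames.
Within the current minute: 38 × 30 + 13 − 2 = 1151 (labels ;00/;01 skipped at this minute). Total = 215784 + 16184 + 1151 = 233119.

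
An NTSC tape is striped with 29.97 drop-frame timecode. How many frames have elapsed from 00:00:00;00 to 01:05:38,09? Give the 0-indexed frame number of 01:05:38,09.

118031

As if non-drop at 30 labels/s: (1 × 3600 + 5 × 60 + 38) × 30 + 9 = 118149.
Minute boundaries passed: 65; those not divisible by 10: 65 − 6 = 59; dropped labels = 2 × 59 = 118.
Actual frame index = 118149 − 118 = 118031.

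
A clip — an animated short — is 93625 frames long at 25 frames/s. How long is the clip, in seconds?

Running time = 93625 / (25) = 3745 s.

3745 seconds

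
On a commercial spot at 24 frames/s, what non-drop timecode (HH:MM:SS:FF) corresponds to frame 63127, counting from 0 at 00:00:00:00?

00:43:50:07

63127 ÷ 24 = 2630 full seconds, remainder 7 frames.
2630 s = 0 h 43 min 50 s.
Timecode: 00:43:50:07.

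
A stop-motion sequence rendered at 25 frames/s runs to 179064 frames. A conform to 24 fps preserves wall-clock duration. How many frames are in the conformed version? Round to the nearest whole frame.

171901 frames

Frames at target rate = 179064 × (24) / (25) = 4297536/25 ≈ 171901.440.
Nearest whole frame: 171901.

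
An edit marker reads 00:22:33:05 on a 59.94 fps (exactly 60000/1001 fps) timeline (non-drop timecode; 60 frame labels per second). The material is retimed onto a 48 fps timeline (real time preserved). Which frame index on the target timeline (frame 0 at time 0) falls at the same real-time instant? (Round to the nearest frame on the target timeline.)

frame 65013

Source frame index: (0×3600 + 22×60 + 33) × 60 + 5 = 81185.
Real time: 81185 / (60000/1001) = 16253237/12000 s.
Target frame: (16253237/12000) × (48) = 16253237/250 ≈ 65012.948 → 65013.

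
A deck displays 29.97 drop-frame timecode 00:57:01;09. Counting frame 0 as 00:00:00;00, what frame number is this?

Complete 10-minute blocks: 5, each 17982 frames → 89910.
Remaining 7 whole minutes in the current block: 1800 + 6 × 1798 = 12588 frames.
Within the current minute: 1 × 30 + 9 − 2 = 37 (labels ;00/;01 skipped at this minute). Total = 89910 + 12588 + 37 = 102535.

102535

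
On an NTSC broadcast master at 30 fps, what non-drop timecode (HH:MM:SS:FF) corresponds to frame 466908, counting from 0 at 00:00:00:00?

04:19:23:18

466908 ÷ 30 = 15563 full seconds, remainder 18 frames.
15563 s = 4 h 19 min 23 s.
Timecode: 04:19:23:18.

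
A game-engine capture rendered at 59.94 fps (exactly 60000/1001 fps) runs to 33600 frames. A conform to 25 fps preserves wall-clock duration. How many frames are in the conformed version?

Target frames = source frames × (target rate / source rate) = 33600 × (25)/(60000/1001) = 33600 × 1001/2400 = 14014.

14014 frames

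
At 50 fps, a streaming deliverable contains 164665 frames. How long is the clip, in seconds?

3293.3 seconds

Running time = 164665 / (50) = 3293.3 s.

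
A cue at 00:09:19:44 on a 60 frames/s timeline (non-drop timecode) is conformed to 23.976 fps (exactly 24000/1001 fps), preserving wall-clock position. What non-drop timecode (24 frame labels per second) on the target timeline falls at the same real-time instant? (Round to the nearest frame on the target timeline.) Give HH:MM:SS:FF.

Source frame index: (0×3600 + 9×60 + 19) × 60 + 44 = 33584.
Real time: 33584 / (60) = 8396/15 s.
Target frame: (8396/15) × (24000/1001) = 13433600/1001 ≈ 13420.180 → 13420.
At 24 labels/s: frame 13420 → 00:09:19:04.

00:09:19:04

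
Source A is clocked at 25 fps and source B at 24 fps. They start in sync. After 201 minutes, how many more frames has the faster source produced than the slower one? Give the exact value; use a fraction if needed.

12060 frames

201 min = 12060 s.
A emits 25 × 12060 = 301500 frames; B emits 24 × 12060 = 289440.
Difference = 12060 frames; B is behind A.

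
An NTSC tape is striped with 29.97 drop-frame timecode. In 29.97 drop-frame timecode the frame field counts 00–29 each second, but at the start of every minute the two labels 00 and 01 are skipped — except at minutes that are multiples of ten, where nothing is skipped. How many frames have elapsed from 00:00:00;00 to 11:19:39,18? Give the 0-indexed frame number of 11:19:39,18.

1222164

Complete 10-minute blocks: 67, each 17982 frames → 1204794.
Remaining 9 whole minutes in the current block: 1800 + 8 × 1798 = 16184 frames.
Within the current minute: 39 × 30 + 18 − 2 = 1186 (labels ;00/;01 skipped at this minute). Total = 1204794 + 16184 + 1186 = 1222164.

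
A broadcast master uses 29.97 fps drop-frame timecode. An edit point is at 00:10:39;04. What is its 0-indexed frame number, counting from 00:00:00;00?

Complete 10-minute blocks: 1, each 17982 frames → 17982.
Remaining 0 whole minutes in the current block: 0 frames.
Within the current minute: 39 × 30 + 4 = 1174. Total = 17982 + 0 + 1174 = 19156.

19156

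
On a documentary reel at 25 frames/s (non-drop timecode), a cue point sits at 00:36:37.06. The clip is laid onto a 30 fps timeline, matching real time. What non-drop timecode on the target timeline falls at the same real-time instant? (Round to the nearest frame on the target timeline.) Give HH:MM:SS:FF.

00:36:37:07

Source frame index: (0×3600 + 36×60 + 37) × 25 + 6 = 54931.
Real time: 54931 / (25) = 54931/25 s.
Target frame: (54931/25) × (30) = 329586/5 ≈ 65917.200 → 65917.
At 30 labels/s: frame 65917 → 00:36:37:07.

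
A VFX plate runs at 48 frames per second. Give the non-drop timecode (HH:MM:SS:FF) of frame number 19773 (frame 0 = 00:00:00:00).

00:06:51:45

19773 ÷ 48 = 411 full seconds, remainder 45 frames.
411 s = 0 h 6 min 51 s.
Timecode: 00:06:51:45.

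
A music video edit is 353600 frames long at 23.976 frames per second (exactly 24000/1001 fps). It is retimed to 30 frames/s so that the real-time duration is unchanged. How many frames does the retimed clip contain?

Target frames = source frames × (target rate / source rate) = 353600 × (30)/(24000/1001) = 353600 × 1001/800 = 442442.

442442 frames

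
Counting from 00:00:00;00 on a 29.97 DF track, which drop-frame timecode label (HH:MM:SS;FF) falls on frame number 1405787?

Ten DF minutes hold 17982 frames, so frame 1405787 lies in block 78 (frames 1402596–1420577) with 3191 frames into that block.
The block's first minute is 1800 frames and the rest 1798 each; 3191 frames reaches minute 1, so 78 × 18 + 1 × 2 = 1406 labels have been skipped so far.
Adding those back, label number 1405787 + 1406 = 1407193 at 30 labels/s is 46906 s + 13 f = 13 h 1 min 46 s frame 13, i.e. 13:01:46;13.

13:01:46;13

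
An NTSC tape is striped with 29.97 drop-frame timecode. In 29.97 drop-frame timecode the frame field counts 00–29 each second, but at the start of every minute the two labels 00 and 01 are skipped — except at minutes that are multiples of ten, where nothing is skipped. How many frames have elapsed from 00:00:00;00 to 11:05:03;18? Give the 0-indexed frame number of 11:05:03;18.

As if non-drop at 30 labels/s: (11 × 3600 + 5 × 60 + 3) × 30 + 18 = 1197108.
Minute boundaries passed: 665; those not divisible by 10: 665 − 66 = 599; dropped labels = 2 × 599 = 1198.
Actual frame index = 1197108 − 1198 = 1195910.

1195910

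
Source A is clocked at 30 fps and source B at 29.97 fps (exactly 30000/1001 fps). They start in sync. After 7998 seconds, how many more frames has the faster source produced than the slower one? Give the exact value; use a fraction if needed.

A emits 30 × 7998 = 239940 frames; B emits 30000/1001 × 7998 = 239940000/1001.
Difference = 239940/1001 frames (≈ 239.7003); B is behind A.

239940/1001 frames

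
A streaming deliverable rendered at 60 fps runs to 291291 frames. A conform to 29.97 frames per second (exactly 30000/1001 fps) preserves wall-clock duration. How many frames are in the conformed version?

Target frames = source frames × (target rate / source rate) = 291291 × (30000/1001)/(60) = 291291 × 500/1001 = 145500.

145500 frames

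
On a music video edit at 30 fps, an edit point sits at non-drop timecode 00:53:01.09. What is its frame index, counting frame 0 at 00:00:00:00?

Total seconds to the label: (0 × 3600 + 53 × 60 + 1) = 3181.
Frame index = 3181 × 30 + 9 = 95439.

95439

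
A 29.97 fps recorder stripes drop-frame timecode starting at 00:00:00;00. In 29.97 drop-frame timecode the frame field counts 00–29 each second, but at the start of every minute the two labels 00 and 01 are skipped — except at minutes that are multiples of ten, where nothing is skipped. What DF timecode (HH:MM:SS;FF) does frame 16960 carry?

00:09:25;28

Ten DF minutes hold 17982 frames, so frame 16960 lies in block 0 (frames 0–17981) with 16960 frames into that block.
The block's first minute is 1800 frames and the rest 1798 each; 16960 frames reaches minute 9, so 0 × 18 + 9 × 2 = 18 labels have been skipped so far.
Adding those back, label number 16960 + 18 = 16978 at 30 labels/s is 565 s + 28 f = 0 h 9 min 25 s frame 28, i.e. 00:09:25;28.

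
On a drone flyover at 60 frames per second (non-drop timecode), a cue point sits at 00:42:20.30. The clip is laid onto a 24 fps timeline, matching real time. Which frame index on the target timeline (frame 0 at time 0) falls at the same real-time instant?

frame 60972

Source frame index: (0×3600 + 42×60 + 20) × 60 + 30 = 152430.
Real time: 152430 / (60) = 5081/2 s.
Target frame: (5081/2) × (24) = 60972.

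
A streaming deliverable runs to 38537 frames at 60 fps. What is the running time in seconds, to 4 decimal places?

642.2833 seconds

Running time = 38537 × 1/60 = 38537/60 s ≈ 642.2833 s.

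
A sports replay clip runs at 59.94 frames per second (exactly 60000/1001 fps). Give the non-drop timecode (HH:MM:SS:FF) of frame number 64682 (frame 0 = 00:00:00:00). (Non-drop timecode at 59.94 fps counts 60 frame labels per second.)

00:17:58:02

64682 ÷ 60 = 1078 full seconds, remainder 2 frames.
1078 s = 0 h 17 min 58 s.
Timecode: 00:17:58:02.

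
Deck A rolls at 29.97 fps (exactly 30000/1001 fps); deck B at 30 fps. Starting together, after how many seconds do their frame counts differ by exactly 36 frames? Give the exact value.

The gap grows by |30 − 30000/1001| = 30/1001 frames per second.
Time for a 36-frame gap: 36 ÷ (30/1001) = 1201.2 s.

1201.2 seconds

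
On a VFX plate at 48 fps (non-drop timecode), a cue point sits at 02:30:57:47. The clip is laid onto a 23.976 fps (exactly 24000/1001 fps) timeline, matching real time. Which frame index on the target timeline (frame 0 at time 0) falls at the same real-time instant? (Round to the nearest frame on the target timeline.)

frame 217174

Source frame index: (2×3600 + 30×60 + 57) × 48 + 47 = 434783.
Real time: 434783 / (48) = 434783/48 s.
Target frame: (434783/48) × (24000/1001) = 217391500/1001 ≈ 217174.326 → 217174.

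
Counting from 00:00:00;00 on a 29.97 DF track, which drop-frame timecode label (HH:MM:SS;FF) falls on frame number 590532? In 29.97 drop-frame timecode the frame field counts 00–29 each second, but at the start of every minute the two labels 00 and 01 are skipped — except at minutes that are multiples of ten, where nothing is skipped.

Each 10-minute DF block holds 10 × 60 × 30 − 9 × 2 = 17982 frames. 590532 ÷ 17982 → 32 full blocks, remainder 15108.
Within the partial block the first minute is 1800 frames and each further minute 1798, so 8 further minute boundaries passed. Total skipped labels = 18 × 32 + 2 × 8 = 592.
Non-drop label index = 590532 + 592 = 591124; at 30 labels/s that is 05:28:24:04, i.e. DF 05:28:24;04.

05:28:24;04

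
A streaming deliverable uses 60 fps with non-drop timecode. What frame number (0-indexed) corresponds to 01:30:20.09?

frame 325209

Total seconds to the label: (1 × 3600 + 30 × 60 + 20) = 5420.
Frame index = 5420 × 60 + 9 = 325209.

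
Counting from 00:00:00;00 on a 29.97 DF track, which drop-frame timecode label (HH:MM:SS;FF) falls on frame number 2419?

00:01:20;21

Ten DF minutes hold 17982 frames, so frame 2419 lies in block 0 (frames 0–17981) with 2419 frames into that block.
The block's first minute is 1800 frames and the rest 1798 each; 2419 frames reaches minute 1, so 0 × 18 + 1 × 2 = 2 labels have been skipped so far.
Adding those back, label number 2419 + 2 = 2421 at 30 labels/s is 80 s + 21 f = 0 h 1 min 20 s frame 21, i.e. 00:01:20;21.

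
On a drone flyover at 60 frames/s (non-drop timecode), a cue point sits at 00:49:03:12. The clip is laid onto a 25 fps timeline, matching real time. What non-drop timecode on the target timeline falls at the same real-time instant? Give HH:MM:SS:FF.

Source frame index: (0×3600 + 49×60 + 3) × 60 + 12 = 176592.
Real time: 176592 / (60) = 14716/5 s.
Target frame: (14716/5) × (25) = 73580.
At 25 labels/s: frame 73580 → 00:49:03:05.

00:49:03:05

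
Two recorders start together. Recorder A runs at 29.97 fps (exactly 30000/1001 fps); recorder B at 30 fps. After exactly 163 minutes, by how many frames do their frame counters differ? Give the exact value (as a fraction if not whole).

163 min = 9780 s.
A emits 30000/1001 × 9780 = 293400000/1001 frames; B emits 30 × 9780 = 293400.
Difference = 293400/1001 frames (≈ 293.1069); B is ahead of A.

293400/1001 frames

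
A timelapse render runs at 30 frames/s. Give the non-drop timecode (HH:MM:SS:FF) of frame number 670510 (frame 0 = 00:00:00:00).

670510 ÷ 30 = 22350 full seconds, remainder 10 frames.
22350 s = 6 h 12 min 30 s.
Timecode: 06:12:30:10.

06:12:30:10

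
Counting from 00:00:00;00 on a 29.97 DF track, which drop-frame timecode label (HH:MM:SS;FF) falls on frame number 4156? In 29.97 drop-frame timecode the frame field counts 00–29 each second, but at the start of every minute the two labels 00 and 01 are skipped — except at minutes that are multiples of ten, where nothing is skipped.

00:02:18;20

Each 10-minute DF block holds 10 × 60 × 30 − 9 × 2 = 17982 frames. 4156 ÷ 17982 → 0 full blocks, remainder 4156.
Within the partial block the first minute is 1800 frames and each further minute 1798, so 2 further minute boundaries passed. Total skipped labels = 18 × 0 + 2 × 2 = 4.
Non-drop label index = 4156 + 4 = 4160; at 30 labels/s that is 00:02:18:20, i.e. DF 00:02:18;20.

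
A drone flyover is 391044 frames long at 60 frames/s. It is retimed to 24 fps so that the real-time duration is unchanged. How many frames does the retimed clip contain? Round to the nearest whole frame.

Frames at target rate = 391044 × (24) / (60) = 782088/5 ≈ 156417.600.
Nearest whole frame: 156418.

156418 frames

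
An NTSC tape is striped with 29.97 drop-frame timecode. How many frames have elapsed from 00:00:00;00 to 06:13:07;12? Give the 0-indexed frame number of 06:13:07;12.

670950

Complete 10-minute blocks: 37, each 17982 frames → 665334.
Remaining 3 whole minutes in the current block: 1800 + 2 × 1798 = 5396 frames.
Within the current minute: 7 × 30 + 12 − 2 = 220 (labels ;00/;01 skipped at this minute). Total = 665334 + 5396 + 220 = 670950.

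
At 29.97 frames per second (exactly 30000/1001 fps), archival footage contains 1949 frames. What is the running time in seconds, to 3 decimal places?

Running time = 1949 × 1001/30000 = 1950949/30000 s ≈ 65.032 s.

65.032 seconds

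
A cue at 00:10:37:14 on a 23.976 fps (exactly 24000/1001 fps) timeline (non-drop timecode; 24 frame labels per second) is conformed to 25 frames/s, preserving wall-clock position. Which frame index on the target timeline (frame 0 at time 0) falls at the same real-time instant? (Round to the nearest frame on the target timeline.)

frame 15956

Source frame index: (0×3600 + 10×60 + 37) × 24 + 14 = 15302.
Real time: 15302 / (24000/1001) = 7658651/12000 s.
Target frame: (7658651/12000) × (25) = 7658651/480 ≈ 15955.523 → 15956.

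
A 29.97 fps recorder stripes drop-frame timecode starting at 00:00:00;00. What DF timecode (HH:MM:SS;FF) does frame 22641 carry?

00:12:35;13

Ten DF minutes hold 17982 frames, so frame 22641 lies in block 1 (frames 17982–35963) with 4659 frames into that block.
The block's first minute is 1800 frames and the rest 1798 each; 4659 frames reaches minute 2, so 1 × 18 + 2 × 2 = 22 labels have been skipped so far.
Adding those back, label number 22641 + 22 = 22663 at 30 labels/s is 755 s + 13 f = 0 h 12 min 35 s frame 13, i.e. 00:12:35;13.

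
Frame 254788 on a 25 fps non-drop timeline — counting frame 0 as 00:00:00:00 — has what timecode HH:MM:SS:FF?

254788 ÷ 25 = 10191 full seconds, remainder 13 frames.
10191 s = 2 h 49 min 51 s.
Timecode: 02:49:51:13.

02:49:51:13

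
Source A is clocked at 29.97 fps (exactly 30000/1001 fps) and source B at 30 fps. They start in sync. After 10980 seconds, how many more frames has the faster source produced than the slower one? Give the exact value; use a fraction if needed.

329400/1001 frames

A emits 30000/1001 × 10980 = 329400000/1001 frames; B emits 30 × 10980 = 329400.
Difference = 329400/1001 frames (≈ 329.0709); B is ahead of A.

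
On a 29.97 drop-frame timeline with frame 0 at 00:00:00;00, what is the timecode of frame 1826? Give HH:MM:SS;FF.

Ten DF minutes hold 17982 frames, so frame 1826 lies in block 0 (frames 0–17981) with 1826 frames into that block.
The block's first minute is 1800 frames and the rest 1798 each; 1826 frames reaches minute 1, so 0 × 18 + 1 × 2 = 2 labels have been skipped so far.
Adding those back, label number 1826 + 2 = 1828 at 30 labels/s is 60 s + 28 f = 0 h 1 min 0 s frame 28, i.e. 00:01:00;28.

00:01:00;28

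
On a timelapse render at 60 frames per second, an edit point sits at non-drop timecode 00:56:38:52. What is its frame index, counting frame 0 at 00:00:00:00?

Total seconds to the label: (0 × 3600 + 56 × 60 + 38) = 3398.
Frame index = 3398 × 60 + 52 = 203932.

203932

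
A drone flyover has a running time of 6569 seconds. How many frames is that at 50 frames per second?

328450 frames

Frames = 6569 × 50 = 328450.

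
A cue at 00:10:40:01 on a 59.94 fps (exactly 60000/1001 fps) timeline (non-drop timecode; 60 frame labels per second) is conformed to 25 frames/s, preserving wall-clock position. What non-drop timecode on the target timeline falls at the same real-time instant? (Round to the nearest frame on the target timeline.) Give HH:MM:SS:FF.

00:10:40:16

Source frame index: (0×3600 + 10×60 + 40) × 60 + 1 = 38401.
Real time: 38401 / (60000/1001) = 38439401/60000 s.
Target frame: (38439401/60000) × (25) = 38439401/2400 ≈ 16016.417 → 16016.
At 25 labels/s: frame 16016 → 00:10:40:16.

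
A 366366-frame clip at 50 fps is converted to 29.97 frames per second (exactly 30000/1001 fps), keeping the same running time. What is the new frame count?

219600 frames

Target frames = source frames × (target rate / source rate) = 366366 × (30000/1001)/(50) = 366366 × 600/1001 = 219600.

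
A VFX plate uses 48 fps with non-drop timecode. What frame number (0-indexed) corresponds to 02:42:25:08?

Total seconds to the label: (2 × 3600 + 42 × 60 + 25) = 9745.
Frame index = 9745 × 48 + 8 = 467768.

frame 467768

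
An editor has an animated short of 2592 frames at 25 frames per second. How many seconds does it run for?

Running time = 2592 / (25) = 103.68 s.

103.68 seconds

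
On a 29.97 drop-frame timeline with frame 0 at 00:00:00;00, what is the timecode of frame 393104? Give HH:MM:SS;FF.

03:38:36;18

Ten DF minutes hold 17982 frames, so frame 393104 lies in block 21 (frames 377622–395603) with 15482 frames into that block.
The block's first minute is 1800 frames and the rest 1798 each; 15482 frames reaches minute 8, so 21 × 18 + 8 × 2 = 394 labels have been skipped so far.
Adding those back, label number 393104 + 394 = 393498 at 30 labels/s is 13116 s + 18 f = 3 h 38 min 36 s frame 18, i.e. 03:38:36;18.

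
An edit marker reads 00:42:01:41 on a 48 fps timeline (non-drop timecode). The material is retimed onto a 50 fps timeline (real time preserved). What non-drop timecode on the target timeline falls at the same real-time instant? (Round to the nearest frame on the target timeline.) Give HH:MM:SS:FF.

00:42:01:43

Source frame index: (0×3600 + 42×60 + 1) × 48 + 41 = 121049.
Real time: 121049 / (48) = 121049/48 s.
Target frame: (121049/48) × (50) = 3026225/24 ≈ 126092.708 → 126093.
At 50 labels/s: frame 126093 → 00:42:01:43.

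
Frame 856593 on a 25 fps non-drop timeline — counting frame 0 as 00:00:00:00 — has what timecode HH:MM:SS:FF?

09:31:03:18

856593 ÷ 25 = 34263 full seconds, remainder 18 frames.
34263 s = 9 h 31 min 3 s.
Timecode: 09:31:03:18.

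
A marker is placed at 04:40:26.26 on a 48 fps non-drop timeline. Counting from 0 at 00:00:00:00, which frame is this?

frame 807674

Total seconds to the label: (4 × 3600 + 40 × 60 + 26) = 16826.
Frame index = 16826 × 48 + 26 = 807674.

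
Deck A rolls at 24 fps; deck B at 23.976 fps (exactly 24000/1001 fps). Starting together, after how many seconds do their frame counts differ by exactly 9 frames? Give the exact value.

The gap grows by |24000/1001 − 24| = 24/1001 frames per second.
Time for a 9-frame gap: 9 ÷ (24/1001) = 375.375 s.

375.375 seconds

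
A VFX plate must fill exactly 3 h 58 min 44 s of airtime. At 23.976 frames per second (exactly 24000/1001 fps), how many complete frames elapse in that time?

3 h 58 min 44 s = 14324 s.
Frames = 14324 × 24000/1001 = 343776000/1001 ≈ 343432.5674.
Complete frames: 343432.

343432 frames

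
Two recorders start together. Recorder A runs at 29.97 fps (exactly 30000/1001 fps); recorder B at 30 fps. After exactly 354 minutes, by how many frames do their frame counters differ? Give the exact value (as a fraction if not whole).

637200/1001 frames

354 min = 21240 s.
A emits 30000/1001 × 21240 = 637200000/1001 frames; B emits 30 × 21240 = 637200.
Difference = 637200/1001 frames (≈ 636.5634); B is ahead of A.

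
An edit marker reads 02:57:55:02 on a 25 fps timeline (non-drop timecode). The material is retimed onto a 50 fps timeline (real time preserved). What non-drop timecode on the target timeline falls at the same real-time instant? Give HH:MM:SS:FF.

02:57:55:04

Source frame index: (2×3600 + 57×60 + 55) × 25 + 2 = 266877.
Real time: 266877 / (25) = 266877/25 s.
Target frame: (266877/25) × (50) = 533754.
At 50 labels/s: frame 533754 → 02:57:55:04.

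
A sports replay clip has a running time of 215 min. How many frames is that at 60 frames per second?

215 min = 12900 s.
Frames = 12900 × 60 = 774000.

774000 frames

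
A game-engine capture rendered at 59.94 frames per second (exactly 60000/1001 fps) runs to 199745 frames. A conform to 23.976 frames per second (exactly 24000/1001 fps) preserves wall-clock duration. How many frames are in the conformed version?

Target frames = source frames × (target rate / source rate) = 199745 × (24000/1001)/(60000/1001) = 199745 × 2/5 = 79898.

79898 frames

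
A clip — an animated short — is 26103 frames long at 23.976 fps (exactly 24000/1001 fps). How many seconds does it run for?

Running time = 26103 / (24000/1001) = 1088.712625 s.

1088.712625 seconds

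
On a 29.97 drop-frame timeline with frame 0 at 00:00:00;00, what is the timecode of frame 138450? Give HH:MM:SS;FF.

01:16:59;18

Ten DF minutes hold 17982 frames, so frame 138450 lies in block 7 (frames 125874–143855) with 12576 frames into that block.
The block's first minute is 1800 frames and the rest 1798 each; 12576 frames reaches minute 6, so 7 × 18 + 6 × 2 = 138 labels have been skipped so far.
Adding those back, label number 138450 + 138 = 138588 at 30 labels/s is 4619 s + 18 f = 1 h 16 min 59 s frame 18, i.e. 01:16:59;18.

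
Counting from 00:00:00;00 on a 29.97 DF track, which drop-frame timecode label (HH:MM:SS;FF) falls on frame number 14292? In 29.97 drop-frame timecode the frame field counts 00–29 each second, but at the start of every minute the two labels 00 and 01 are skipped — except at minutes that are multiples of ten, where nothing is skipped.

00:07:56;26

Ten DF minutes hold 17982 frames, so frame 14292 lies in block 0 (frames 0–17981) with 14292 frames into that block.
The block's first minute is 1800 frames and the rest 1798 each; 14292 frames reaches minute 7, so 0 × 18 + 7 × 2 = 14 labels have been skipped so far.
Adding those back, label number 14292 + 14 = 14306 at 30 labels/s is 476 s + 26 f = 0 h 7 min 56 s frame 26, i.e. 00:07:56;26.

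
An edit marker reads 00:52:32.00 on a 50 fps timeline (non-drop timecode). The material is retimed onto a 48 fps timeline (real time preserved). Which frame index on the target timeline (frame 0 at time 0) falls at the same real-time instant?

Source frame index: (0×3600 + 52×60 + 32) × 50 + 0 = 157600.
Real time: 157600 / (50) = 3152 s.
Target frame: (3152) × (48) = 151296.

frame 151296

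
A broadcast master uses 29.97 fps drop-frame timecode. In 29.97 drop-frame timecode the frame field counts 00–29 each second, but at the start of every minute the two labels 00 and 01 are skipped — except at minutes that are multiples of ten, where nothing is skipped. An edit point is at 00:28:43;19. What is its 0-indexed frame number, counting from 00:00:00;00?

Complete 10-minute blocks: 2, each 17982 frames → 35964.
Remaining 8 whole minutes in the current block: 1800 + 7 × 1798 = 14386 frames.
Within the current minute: 43 × 30 + 19 − 2 = 1307 (labels ;00/;01 skipped at this minute). Total = 35964 + 14386 + 1307 = 51657.

51657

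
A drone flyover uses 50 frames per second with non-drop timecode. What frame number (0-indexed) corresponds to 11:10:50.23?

2012523

Total seconds to the label: (11 × 3600 + 10 × 60 + 50) = 40250.
Frame index = 40250 × 50 + 23 = 2012523.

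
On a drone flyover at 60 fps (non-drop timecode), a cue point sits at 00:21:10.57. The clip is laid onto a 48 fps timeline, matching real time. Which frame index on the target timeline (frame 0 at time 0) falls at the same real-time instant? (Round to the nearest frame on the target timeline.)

frame 61006

Source frame index: (0×3600 + 21×60 + 10) × 60 + 57 = 76257.
Real time: 76257 / (60) = 25419/20 s.
Target frame: (25419/20) × (48) = 305028/5 ≈ 61005.600 → 61006.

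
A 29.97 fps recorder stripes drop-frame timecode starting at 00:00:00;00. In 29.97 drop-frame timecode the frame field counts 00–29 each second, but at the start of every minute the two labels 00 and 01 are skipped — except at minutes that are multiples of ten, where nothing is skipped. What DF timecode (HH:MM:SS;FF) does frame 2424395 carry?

Ten DF minutes hold 17982 frames, so frame 2424395 lies in block 134 (frames 2409588–2427569) with 14807 frames into that block.
The block's first minute is 1800 frames and the rest 1798 each; 14807 frames reaches minute 8, so 134 × 18 + 8 × 2 = 2428 labels have been skipped so far.
Adding those back, label number 2424395 + 2428 = 2426823 at 30 labels/s is 80894 s + 3 f = 22 h 28 min 14 s frame 3, i.e. 22:28:14;03.

22:28:14;03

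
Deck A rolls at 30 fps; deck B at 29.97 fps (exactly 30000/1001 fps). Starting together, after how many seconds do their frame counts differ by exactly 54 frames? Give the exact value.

1801.8 seconds

The gap grows by |30000/1001 − 30| = 30/1001 frames per second.
Time for a 54-frame gap: 54 ÷ (30/1001) = 1801.8 s.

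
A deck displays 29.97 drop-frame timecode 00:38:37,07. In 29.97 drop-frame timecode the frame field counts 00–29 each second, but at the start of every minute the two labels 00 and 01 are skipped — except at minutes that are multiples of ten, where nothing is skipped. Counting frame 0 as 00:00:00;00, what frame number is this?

Complete 10-minute blocks: 3, each 17982 frames → 53946.
Remaining 8 whole minutes in the current block: 1800 + 7 × 1798 = 14386 frames.
Within the current minute: 37 × 30 + 7 − 2 = 1115 (labels ;00/;01 skipped at this minute). Total = 53946 + 14386 + 1115 = 69447.

69447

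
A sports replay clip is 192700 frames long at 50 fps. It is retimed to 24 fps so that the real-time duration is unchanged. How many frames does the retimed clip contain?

92496 frames

Target frames = source frames × (target rate / source rate) = 192700 × (24)/(50) = 192700 × 12/25 = 92496.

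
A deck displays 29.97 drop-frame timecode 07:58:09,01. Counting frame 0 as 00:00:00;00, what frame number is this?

Complete 10-minute blocks: 47, each 17982 frames → 845154.
Remaining 8 whole minutes in the current block: 1800 + 7 × 1798 = 14386 frames.
Within the current minute: 9 × 30 + 1 − 2 = 269 (labels ;00/;01 skipped at this minute). Total = 845154 + 14386 + 269 = 859809.

859809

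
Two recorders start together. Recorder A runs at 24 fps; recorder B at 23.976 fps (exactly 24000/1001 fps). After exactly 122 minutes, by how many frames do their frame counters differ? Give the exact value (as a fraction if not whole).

122 min = 7320 s.
A emits 24 × 7320 = 175680 frames; B emits 24000/1001 × 7320 = 175680000/1001.
Difference = 175680/1001 frames (≈ 175.5045); B is behind A.

175680/1001 frames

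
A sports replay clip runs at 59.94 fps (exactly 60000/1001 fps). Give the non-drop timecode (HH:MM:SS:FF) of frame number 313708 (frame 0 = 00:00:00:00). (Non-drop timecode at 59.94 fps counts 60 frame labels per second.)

01:27:08:28

313708 ÷ 60 = 5228 full seconds, remainder 28 frames.
5228 s = 1 h 27 min 8 s.
Timecode: 01:27:08:28.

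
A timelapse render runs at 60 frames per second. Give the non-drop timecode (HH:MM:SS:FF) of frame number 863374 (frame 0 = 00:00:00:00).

03:59:49:34

863374 ÷ 60 = 14389 full seconds, remainder 34 frames.
14389 s = 3 h 59 min 49 s.
Timecode: 03:59:49:34.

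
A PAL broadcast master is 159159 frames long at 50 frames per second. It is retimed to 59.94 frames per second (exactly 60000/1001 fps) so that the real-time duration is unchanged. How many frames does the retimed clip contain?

190800 frames

Target frames = source frames × (target rate / source rate) = 159159 × (60000/1001)/(50) = 159159 × 1200/1001 = 190800.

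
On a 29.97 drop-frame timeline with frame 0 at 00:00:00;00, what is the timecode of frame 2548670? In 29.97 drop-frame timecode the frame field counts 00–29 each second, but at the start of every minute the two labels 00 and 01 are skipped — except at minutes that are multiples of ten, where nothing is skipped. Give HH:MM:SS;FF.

Each 10-minute DF block holds 10 × 60 × 30 − 9 × 2 = 17982 frames. 2548670 ÷ 17982 → 141 full blocks, remainder 13208.
Within the partial block the first minute is 1800 frames and each further minute 1798, so 7 further minute boundaries passed. Total skipped labels = 18 × 141 + 2 × 7 = 2552.
Non-drop label index = 2548670 + 2552 = 2551222; at 30 labels/s that is 23:37:20:22, i.e. DF 23:37:20;22.

23:37:20;22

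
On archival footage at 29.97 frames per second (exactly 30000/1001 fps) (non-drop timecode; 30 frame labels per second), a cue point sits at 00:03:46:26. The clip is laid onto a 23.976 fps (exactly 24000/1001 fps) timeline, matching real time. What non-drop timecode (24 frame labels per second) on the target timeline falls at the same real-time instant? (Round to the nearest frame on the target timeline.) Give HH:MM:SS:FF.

00:03:46:21

Source frame index: (0×3600 + 3×60 + 46) × 30 + 26 = 6806.
Real time: 6806 / (30000/1001) = 3406403/15000 s.
Target frame: (3406403/15000) × (24000/1001) = 27224/5 ≈ 5444.800 → 5445.
At 24 labels/s: frame 5445 → 00:03:46:21.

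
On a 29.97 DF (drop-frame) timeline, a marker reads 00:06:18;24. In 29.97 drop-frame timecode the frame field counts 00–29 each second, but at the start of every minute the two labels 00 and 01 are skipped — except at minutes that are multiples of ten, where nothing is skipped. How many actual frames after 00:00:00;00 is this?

11352

As if non-drop at 30 labels/s: (0 × 3600 + 6 × 60 + 18) × 30 + 24 = 11364.
Minute boundaries passed: 6; those not divisible by 10: 6 − 0 = 6; dropped labels = 2 × 6 = 12.
Actual frame index = 11364 − 12 = 11352.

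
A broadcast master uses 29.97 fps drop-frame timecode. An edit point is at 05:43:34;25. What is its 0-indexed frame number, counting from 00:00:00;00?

617827

As if non-drop at 30 labels/s: (5 × 3600 + 43 × 60 + 34) × 30 + 25 = 618445.
Minute boundaries passed: 343; those not divisible by 10: 343 − 34 = 309; dropped labels = 2 × 309 = 618.
Actual frame index = 618445 − 618 = 617827.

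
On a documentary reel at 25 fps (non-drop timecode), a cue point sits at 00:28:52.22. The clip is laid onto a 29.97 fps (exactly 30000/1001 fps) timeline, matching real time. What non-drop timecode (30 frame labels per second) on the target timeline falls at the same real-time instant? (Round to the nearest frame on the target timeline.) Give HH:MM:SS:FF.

Source frame index: (0×3600 + 28×60 + 52) × 25 + 22 = 43322.
Real time: 43322 / (25) = 43322/25 s.
Target frame: (43322/25) × (30000/1001) = 51986400/1001 ≈ 51934.466 → 51934.
At 30 labels/s: frame 51934 → 00:28:51:04.

00:28:51:04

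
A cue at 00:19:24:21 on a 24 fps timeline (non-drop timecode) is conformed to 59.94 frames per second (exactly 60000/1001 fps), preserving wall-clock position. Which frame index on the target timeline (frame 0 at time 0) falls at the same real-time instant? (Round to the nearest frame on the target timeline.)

frame 69823

Source frame index: (0×3600 + 19×60 + 24) × 24 + 21 = 27957.
Real time: 27957 / (24) = 9319/8 s.
Target frame: (9319/8) × (60000/1001) = 69892500/1001 ≈ 69822.677 → 69823.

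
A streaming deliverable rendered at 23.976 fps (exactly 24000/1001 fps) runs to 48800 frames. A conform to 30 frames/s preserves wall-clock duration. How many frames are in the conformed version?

61061 frames

Target frames = source frames × (target rate / source rate) = 48800 × (30)/(24000/1001) = 48800 × 1001/800 = 61061.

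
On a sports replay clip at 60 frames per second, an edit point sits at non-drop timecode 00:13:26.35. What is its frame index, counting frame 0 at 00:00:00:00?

Total seconds to the label: (0 × 3600 + 13 × 60 + 26) = 806.
Frame index = 806 × 60 + 35 = 48395.

48395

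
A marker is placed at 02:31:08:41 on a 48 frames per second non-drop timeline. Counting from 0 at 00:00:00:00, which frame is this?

frame 435305

Total seconds to the label: (2 × 3600 + 31 × 60 + 8) = 9068.
Frame index = 9068 × 48 + 41 = 435305.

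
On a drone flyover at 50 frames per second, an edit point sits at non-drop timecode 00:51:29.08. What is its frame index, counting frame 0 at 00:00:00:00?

154458

Total seconds to the label: (0 × 3600 + 51 × 60 + 29) = 3089.
Frame index = 3089 × 50 + 8 = 154458.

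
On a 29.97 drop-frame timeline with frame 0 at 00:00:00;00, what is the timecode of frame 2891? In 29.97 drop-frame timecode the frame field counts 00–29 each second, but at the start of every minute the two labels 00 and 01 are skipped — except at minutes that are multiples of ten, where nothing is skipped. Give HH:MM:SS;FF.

00:01:36;13

Each 10-minute DF block holds 10 × 60 × 30 − 9 × 2 = 17982 frames. 2891 ÷ 17982 → 0 full blocks, remainder 2891.
Within the partial block the first minute is 1800 frames and each further minute 1798, so 1 further minute boundary passed. Total skipped labels = 18 × 0 + 2 × 1 = 2.
Non-drop label index = 2891 + 2 = 2893; at 30 labels/s that is 00:01:36:13, i.e. DF 00:01:36;13.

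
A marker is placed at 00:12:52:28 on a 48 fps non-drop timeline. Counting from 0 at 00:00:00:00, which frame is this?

frame 37084

Total seconds to the label: (0 × 3600 + 12 × 60 + 52) = 772.
Frame index = 772 × 48 + 28 = 37084.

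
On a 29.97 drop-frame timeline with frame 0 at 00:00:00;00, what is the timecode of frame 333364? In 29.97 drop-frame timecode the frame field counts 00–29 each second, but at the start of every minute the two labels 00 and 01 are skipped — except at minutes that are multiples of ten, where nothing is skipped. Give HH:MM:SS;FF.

Ten DF minutes hold 17982 frames, so frame 333364 lies in block 18 (frames 323676–341657) with 9688 frames into that block.
The block's first minute is 1800 frames and the rest 1798 each; 9688 frames reaches minute 5, so 18 × 18 + 5 × 2 = 334 labels have been skipped so far.
Adding those back, label number 333364 + 334 = 333698 at 30 labels/s is 11123 s + 8 f = 3 h 5 min 23 s frame 8, i.e. 03:05:23;08.

03:05:23;08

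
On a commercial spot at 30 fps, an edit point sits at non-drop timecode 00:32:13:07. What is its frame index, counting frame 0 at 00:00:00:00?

Total seconds to the label: (0 × 3600 + 32 × 60 + 13) = 1933.
Frame index = 1933 × 30 + 7 = 57997.

frame 57997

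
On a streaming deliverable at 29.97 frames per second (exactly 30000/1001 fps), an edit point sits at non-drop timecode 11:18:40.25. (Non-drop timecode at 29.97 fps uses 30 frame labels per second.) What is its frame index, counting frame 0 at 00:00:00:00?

Total seconds to the label: (11 × 3600 + 18 × 60 + 40) = 40720.
Frame index = 40720 × 30 + 25 = 1221625.

frame 1221625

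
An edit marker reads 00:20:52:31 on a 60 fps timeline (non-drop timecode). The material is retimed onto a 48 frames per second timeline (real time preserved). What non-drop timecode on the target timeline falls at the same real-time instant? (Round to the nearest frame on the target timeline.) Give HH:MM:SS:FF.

00:20:52:25

Source frame index: (0×3600 + 20×60 + 52) × 60 + 31 = 75151.
Real time: 75151 / (60) = 75151/60 s.
Target frame: (75151/60) × (48) = 300604/5 ≈ 60120.800 → 60121.
At 48 labels/s: frame 60121 → 00:20:52:25.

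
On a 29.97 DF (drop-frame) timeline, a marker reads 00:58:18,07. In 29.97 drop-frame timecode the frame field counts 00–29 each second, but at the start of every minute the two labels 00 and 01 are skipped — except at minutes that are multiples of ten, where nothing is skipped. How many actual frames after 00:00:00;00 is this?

Complete 10-minute blocks: 5, each 17982 frames → 89910.
Remaining 8 whole minutes in the current block: 1800 + 7 × 1798 = 14386 frames.
Within the current minute: 18 × 30 + 7 − 2 = 545 (labels ;00/;01 skipped at this minute). Total = 89910 + 14386 + 545 = 104841.

104841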